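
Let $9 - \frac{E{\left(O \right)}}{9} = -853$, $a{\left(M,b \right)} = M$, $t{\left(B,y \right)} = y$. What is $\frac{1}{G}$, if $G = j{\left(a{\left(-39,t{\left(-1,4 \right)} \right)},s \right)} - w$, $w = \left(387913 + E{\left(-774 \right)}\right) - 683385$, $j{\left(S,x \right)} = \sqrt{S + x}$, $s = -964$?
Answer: $\frac{287714}{82779346799} - \frac{i \sqrt{1003}}{82779346799} \approx 3.4757 \cdot 10^{-6} - 3.8259 \cdot 10^{-10} i$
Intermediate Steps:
$E{\left(O \right)} = 7758$ ($E{\left(O \right)} = 81 - -7677 = 81 + 7677 = 7758$)
$w = -287714$ ($w = \left(387913 + 7758\right) - 683385 = 395671 - 683385 = -287714$)
$G = 287714 + i \sqrt{1003}$ ($G = \sqrt{-39 - 964} - -287714 = \sqrt{-1003} + 287714 = i \sqrt{1003} + 287714 = 287714 + i \sqrt{1003} \approx 2.8771 \cdot 10^{5} + 31.67 i$)
$\frac{1}{G} = \frac{1}{287714 + i \sqrt{1003}}$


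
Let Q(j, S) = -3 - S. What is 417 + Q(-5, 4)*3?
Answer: 396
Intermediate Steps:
417 + Q(-5, 4)*3 = 417 + (-3 - 1*4)*3 = 417 + (-3 - 4)*3 = 417 - 7*3 = 417 - 21 = 396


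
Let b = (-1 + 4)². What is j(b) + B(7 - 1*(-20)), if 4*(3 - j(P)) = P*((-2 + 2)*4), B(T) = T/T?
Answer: 4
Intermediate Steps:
b = 9 (b = 3² = 9)
B(T) = 1
j(P) = 3 (j(P) = 3 - P*(-2 + 2)*4/4 = 3 - P*0*4/4 = 3 - P*0/4 = 3 - ¼*0 = 3 + 0 = 3)
j(b) + B(7 - 1*(-20)) = 3 + 1 = 4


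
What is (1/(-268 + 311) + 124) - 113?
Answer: 474/43 ≈ 11.023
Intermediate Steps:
(1/(-268 + 311) + 124) - 113 = (1/43 + 124) - 113 = 5333/43 - 113 = 474/43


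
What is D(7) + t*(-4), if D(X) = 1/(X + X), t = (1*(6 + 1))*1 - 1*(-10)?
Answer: -951/14 ≈ -67.929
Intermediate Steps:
t = 17 (t = (1*7)*1 + 10 = 7*1 + 10 = 7 + 10 = 17)
D(X) = 1/(2*X)
D(7) + t*(-4) = (½)/7 + 17*(-4) = (½)*(⅐) - 68 = 1/14 - 68 = -951/14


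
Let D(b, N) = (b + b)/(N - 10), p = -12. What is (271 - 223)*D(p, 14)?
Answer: -288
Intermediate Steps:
D(b, N) = 2*b/(-10 + N) (D(b, N) = (2*b)/(-10 + N) = 2*b/(-10 + N))
(271 - 223)*D(p, 14) = (271 - 223)*(2*(-12)/(-10 + 14)) = 48*(2*(-12)/4) = 48*(2*(-12)*(¼)) = 48*(-6) = -288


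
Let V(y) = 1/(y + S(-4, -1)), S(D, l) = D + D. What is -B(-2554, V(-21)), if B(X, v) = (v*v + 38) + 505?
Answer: -456664/841 ≈ -543.00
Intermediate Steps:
S(D, l) = 2*D
V(y) = 1/(-8 + y) (V(y) = 1/(y + 2*(-4)) = 1/(y - 8) = 1/(-8 + y))
B(X, v) = 543 + v² (B(X, v) = (v² + 38) + 505 = (38 + v²) + 505 = 543 + v²)
-B(-2554, V(-21)) = -(543 + (1/(-8 - 21))²) = -(543 + (1/(-29))²) = -(543 + (-1/29)²) = -(543 + 1/841) = -1*456664/841 = -456664/841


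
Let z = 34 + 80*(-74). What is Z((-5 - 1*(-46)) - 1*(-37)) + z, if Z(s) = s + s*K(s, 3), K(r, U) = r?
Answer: 276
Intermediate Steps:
Z(s) = s + s² (Z(s) = s + s*s = s + s²)
z = -5886 (z = 34 - 5920 = -5886)
Z((-5 - 1*(-46)) - 1*(-37)) + z = ((-5 - 1*(-46)) - 1*(-37))*(1 + ((-5 - 1*(-46)) - 1*(-37))) - 5886 = ((-5 + 46) + 37)*(1 + ((-5 + 46) + 37)) - 5886 = (41 + 37)*(1 + (41 + 37)) - 5886 = 78*(1 + 78) - 5886 = 78*79 - 5886 = 6162 - 5886 = 276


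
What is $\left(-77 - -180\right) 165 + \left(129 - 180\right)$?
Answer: $16944$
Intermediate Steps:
$\left(-77 - -180\right) 165 + \left(129 - 180\right) = \left(-77 + 180\right) 165 - 51 = 103 \cdot 165 - 51 = 16995 - 51 = 16944$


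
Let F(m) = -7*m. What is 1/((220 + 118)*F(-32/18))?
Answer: 9/37856 ≈ 0.00023774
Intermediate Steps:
1/((220 + 118)*F(-32/18)) = 1/((220 + 118)*(-(-224)/18)) = 1/(338*(-(-224)/18)) = 1/(338*(-7*(-16/9))) = 1/(338*(112/9)) = 1/(37856/9) = 9/37856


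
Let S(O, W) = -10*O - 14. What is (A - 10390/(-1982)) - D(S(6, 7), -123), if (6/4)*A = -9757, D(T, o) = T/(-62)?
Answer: -599116460/92163 ≈ -6500.6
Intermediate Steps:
S(O, W) = -14 - 10*O
D(T, o) = -T/62 (D(T, o) = T*(-1/62) = -T/62)
A = -19514/3 (A = (⅔)*(-9757) = -19514/3 ≈ -6504.7)
(A - 10390/(-1982)) - D(S(6, 7), -123) = (-19514/3 - 10390/(-1982)) - (-1)*(-14 - 10*6)/62 = (-19514/3 - 10390*(-1/1982)) - (-1)*(-14 - 60)/62 = (-19514/3 + 5195/991) - (-1)*(-74)/62 = -19322789/2973 - 1*37/31 = -19322789/2973 - 37/31 = -599116460/92163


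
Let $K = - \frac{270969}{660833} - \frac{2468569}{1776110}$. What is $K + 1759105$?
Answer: $\frac{2064680710437022583}{1173712099630} \approx 1.7591 \cdot 10^{6}$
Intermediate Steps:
$K = - \frac{2112582608567}{1173712099630}$ ($K = \left(-270969\right) \frac{1}{660833} - \frac{2468569}{1776110} = - \frac{270969}{660833} - \frac{2468569}{1776110} = - \frac{2112582608567}{1173712099630} \approx -1.7999$)
$K + 1759105 = - \frac{2112582608567}{1173712099630} + 1759105 = \frac{2064680710437022583}{1173712099630}$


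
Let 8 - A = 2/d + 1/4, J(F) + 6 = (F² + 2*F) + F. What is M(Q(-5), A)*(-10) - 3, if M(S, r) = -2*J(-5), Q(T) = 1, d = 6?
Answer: 77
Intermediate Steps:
J(F) = -6 + F² + 3*F (J(F) = -6 + ((F² + 2*F) + F) = -6 + (F² + 3*F) = -6 + F² + 3*F)
A = 89/12 (A = 8 - (2/6 + 1/4) = 8 - (2*(⅙) + 1*(¼)) = 8 - (⅓ + ¼) = 8 - 1*7/12 = 8 - 7/12 = 89/12 ≈ 7.4167)
M(S, r) = -8 (M(S, r) = -2*(-6 + (-5)² + 3*(-5)) = -2*(-6 + 25 - 15) = -2*4 = -8)
M(Q(-5), A)*(-10) - 3 = -8*(-10) - 3 = 80 - 3 = 77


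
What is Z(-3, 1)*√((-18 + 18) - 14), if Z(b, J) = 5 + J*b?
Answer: 2*I*√14 ≈ 7.4833*I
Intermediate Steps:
Z(-3, 1)*√((-18 + 18) - 14) = (5 + 1*(-3))*√((-18 + 18) - 14) = (5 - 3)*√(0 - 14) = 2*√(-14) = 2*(I*√14) = 2*I*√14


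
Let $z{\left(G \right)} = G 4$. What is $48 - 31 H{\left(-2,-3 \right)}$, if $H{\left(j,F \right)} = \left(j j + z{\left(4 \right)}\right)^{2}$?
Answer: $-12352$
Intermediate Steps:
$z{\left(G \right)} = 4 G$
$H{\left(j,F \right)} = \left(16 + j^{2}\right)^{2}$ ($H{\left(j,F \right)} = \left(j j + 4 \cdot 4\right)^{2} = \left(j^{2} + 16\right)^{2} = \left(16 + j^{2}\right)^{2}$)
$48 - 31 H{\left(-2,-3 \right)} = 48 - 31 \left(16 + \left(-2\right)^{2}\right)^{2} = 48 - 31 \left(16 + 4\right)^{2} = 48 - 31 \cdot 20^{2} = 48 - 12400 = -12352$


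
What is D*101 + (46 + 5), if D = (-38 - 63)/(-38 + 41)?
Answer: -10048/3 ≈ -3349.3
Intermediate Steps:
D = -101/3 ≈ -33.667
D*101 + (46 + 5) = -101/3*101 + (46 + 5) = -10201/3 + 51 = -10048/3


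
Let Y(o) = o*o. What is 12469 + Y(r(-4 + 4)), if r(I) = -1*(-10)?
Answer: 12569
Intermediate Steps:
r(I) = 10
Y(o) = o**2
12469 + Y(r(-4 + 4)) = 12469 + 10**2 = 12469 + 100 = 12569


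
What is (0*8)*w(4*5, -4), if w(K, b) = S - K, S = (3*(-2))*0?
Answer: 0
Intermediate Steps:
S = 0 (S = -6*0 = 0)
w(K, b) = -K (w(K, b) = 0 - K = -K)
(0*8)*w(4*5, -4) = (0*8)*(-4*5) = 0*(-1*20) = 0*(-20) = 0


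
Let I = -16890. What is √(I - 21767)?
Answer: I*√38657 ≈ 196.61*I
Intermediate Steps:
√(I - 21767) = √(-16890 - 21767) = √(-38657) = I*√38657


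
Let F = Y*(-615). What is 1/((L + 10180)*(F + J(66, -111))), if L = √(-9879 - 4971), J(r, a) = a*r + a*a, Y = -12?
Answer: 1018/128263471875 - I*√66/85508981250 ≈ 7.9368e-9 - 9.5008e-11*I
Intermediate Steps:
J(r, a) = a² + a*r (J(r, a) = a*r + a² = a² + a*r)
L = 15*I*√66 (L = √(-14850) = 15*I*√66 ≈ 121.86*I)
F = 7380 (F = -12*(-615) = 7380)
1/((L + 10180)*(F + J(66, -111))) = 1/((15*I*√66 + 10180)*(7380 - 111*(-111 + 66))) = 1/((10180 + 15*I*√66)*(7380 - 111*(-45))) = 1/((10180 + 15*I*√66)*(7380 + 4995)) = 1/((10180 + 15*I*√66)*12375) = 1/(125977500 + 185625*I*√66)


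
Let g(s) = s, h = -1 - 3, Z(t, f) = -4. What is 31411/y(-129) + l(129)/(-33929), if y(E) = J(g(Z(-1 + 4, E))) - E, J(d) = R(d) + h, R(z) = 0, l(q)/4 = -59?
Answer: 1065773319/4241125 ≈ 251.29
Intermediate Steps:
l(q) = -236 (l(q) = 4*(-59) = -236)
h = -4
J(d) = -4 (J(d) = 0 - 4 = -4)
y(E) = -4 - E
31411/y(-129) + l(129)/(-33929) = 31411/(-4 - 1*(-129)) - 236/(-33929) = 31411/(-4 + 129) - 236*(-1/33929) = 31411/125 + 236/33929 = 1065773319/4241125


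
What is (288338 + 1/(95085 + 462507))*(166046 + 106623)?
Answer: 43838348140026893/557592 ≈ 7.8621e+10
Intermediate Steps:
(288338 + 1/(95085 + 462507))*(166046 + 106623) = (288338 + 1/557592)*272669 = (160774962097/557592)*272669 = 43838348140026893/557592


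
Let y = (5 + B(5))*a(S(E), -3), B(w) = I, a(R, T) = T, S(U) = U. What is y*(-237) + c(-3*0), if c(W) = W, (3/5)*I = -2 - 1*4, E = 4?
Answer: -3555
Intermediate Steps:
I = -10 (I = 5*(-2 - 1*4)/3 = 5*(-2 - 4)/3 = (5/3)*(-6) = -10)
B(w) = -10
y = 15 (y = (5 - 10)*(-3) = -5*(-3) = 15)
y*(-237) + c(-3*0) = 15*(-237) - 3*0 = -3555 + 0 = -3555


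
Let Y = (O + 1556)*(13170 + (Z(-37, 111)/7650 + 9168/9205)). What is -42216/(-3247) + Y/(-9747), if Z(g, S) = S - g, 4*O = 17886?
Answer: -21321180914247062/2621920728105 ≈ -8131.9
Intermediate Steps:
O = 8943/2 (O = (¼)*17886 = 8943/2 ≈ 4471.5)
Y = 111807695922322/1408365 (Y = (8943/2 + 1556)*(13170 + ((111 - 1*(-37))/7650 + 9168/9205)) = 12055*(13170 + ((111 + 37)*(1/7650) + 9168*(1/9205)))/2 = 12055*(13170 + (148*(1/7650) + 9168/9205))/2 = 12055*(13170 + (74/3825 + 9168/9205))/2 = 12055*(13170 + 7149754/7041825)/2 = (12055/2)*(92747985004/7041825) = 111807695922322/1408365 ≈ 7.9388e+7)
-42216/(-3247) + Y/(-9747) = -42216/(-3247) + (111807695922322/1408365)/(-9747) = -42216*(-1/3247) + (111807695922322/1408365)*(-1/9747) = 42216/3247 - 111807695922322/13727333655 = -21321180914247062/2621920728105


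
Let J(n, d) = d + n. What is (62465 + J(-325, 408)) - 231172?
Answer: -168624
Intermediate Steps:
(62465 + J(-325, 408)) - 231172 = (62465 + (408 - 325)) - 231172 = (62465 + 83) - 231172 = 62548 - 231172 = -168624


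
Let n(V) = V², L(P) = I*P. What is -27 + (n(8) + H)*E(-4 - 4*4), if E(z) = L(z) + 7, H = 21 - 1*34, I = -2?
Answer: 2370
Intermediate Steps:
L(P) = -2*P
H = -13 (H = 21 - 34 = -13)
E(z) = 7 - 2*z (E(z) = -2*z + 7 = 7 - 2*z)
-27 + (n(8) + H)*E(-4 - 4*4) = -27 + (8² - 13)*(7 - 2*(-4 - 4*4)) = -27 + (64 - 13)*(7 - 2*(-4 - 16)) = -27 + 51*(7 - 2*(-20)) = -27 + 51*(7 + 40) = -27 + 51*47 = -27 + 2397 = 2370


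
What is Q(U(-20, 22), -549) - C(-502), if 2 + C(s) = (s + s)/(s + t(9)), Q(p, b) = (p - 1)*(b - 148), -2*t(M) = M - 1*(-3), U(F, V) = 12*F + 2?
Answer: 21156044/127 ≈ 1.6658e+5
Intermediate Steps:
U(F, V) = 2 + 12*F
t(M) = -3/2 - M/2 (t(M) = -(M - 1*(-3))/2 = -(M + 3)/2 = -(3 + M)/2 = -3/2 - M/2)
Q(p, b) = (-1 + p)*(-148 + b)
C(s) = -2 + 2*s/(-6 + s) (C(s) = -2 + (s + s)/(s + (-3/2 - ½*9)) = -2 + (2*s)/(s + (-3/2 - 9/2)) = -2 + (2*s)/(s - 6) = -2 + (2*s)/(-6 + s) = -2 + 2*s/(-6 + s))
Q(U(-20, 22), -549) - C(-502) = (148 - 1*(-549) - 148*(2 + 12*(-20)) - 549*(2 + 12*(-20))) - 12/(-6 - 502) = (148 + 549 - 148*(2 - 240) - 549*(2 - 240)) - 12/(-508) = (148 + 549 - 148*(-238) - 549*(-238)) - 12*(-1)/508 = (148 + 549 + 35224 + 130662) - 1*(-3/127) = 166583 + 3/127 = 21156044/127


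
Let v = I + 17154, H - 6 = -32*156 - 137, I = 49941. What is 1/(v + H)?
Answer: 1/61972 ≈ 1.6136e-5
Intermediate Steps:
H = -5123 (H = 6 + (-32*156 - 137) = 6 + (-4992 - 137) = 6 - 5129 = -5123)
v = 67095 (v = 49941 + 17154 = 67095)
1/(v + H) = 1/(67095 - 5123) = 1/61972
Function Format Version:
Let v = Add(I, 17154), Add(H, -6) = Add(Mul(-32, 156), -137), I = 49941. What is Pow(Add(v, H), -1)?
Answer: Rational(1, 61972) ≈ 1.6136e-5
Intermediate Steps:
H = -5123 (H = Add(6, Add(Mul(-32, 156), -137)) = Add(6, Add(-4992, -137)) = Add(6, -5129) = -5123)
v = 67095 (v = Add(49941, 17154) = 67095)
Pow(Add(v, H), -1) = Pow(Add(67095, -5123), -1) = Pow(61972, -1) = Rational(1, 61972)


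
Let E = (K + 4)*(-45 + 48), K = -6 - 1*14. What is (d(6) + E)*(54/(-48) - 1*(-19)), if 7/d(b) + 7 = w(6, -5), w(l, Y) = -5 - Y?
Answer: -7007/8 ≈ -875.88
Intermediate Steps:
K = -20 (K = -6 - 14 = -20)
E = -48 (E = (-20 + 4)*(-45 + 48) = -16*3 = -48)
d(b) = -1 (d(b) = 7/(-7 + (-5 - 1*(-5))) = 7/(-7 + (-5 + 5)) = 7/(-7 + 0) = 7/(-7) = 7*(-⅐) = -1)
(d(6) + E)*(54/(-48) - 1*(-19)) = (-1 - 48)*(54/(-48) - 1*(-19)) = -49*(54*(-1/48) + 19) = -49*(-9/8 + 19) = -49*143/8 = -7007/8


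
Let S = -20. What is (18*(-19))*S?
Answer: 6840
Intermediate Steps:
(18*(-19))*S = (18*(-19))*(-20) = -342*(-20) = 6840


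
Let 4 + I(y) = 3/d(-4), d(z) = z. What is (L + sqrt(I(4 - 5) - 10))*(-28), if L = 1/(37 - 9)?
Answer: -1 - 14*I*sqrt(59) ≈ -1.0 - 107.54*I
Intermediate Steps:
I(y) = -19/4 (I(y) = -4 + 3/(-4) = -4 + 3*(-1/4) = -4 - 3/4 = -19/4)
L = 1/28 ≈ 0.035714
(L + sqrt(I(4 - 5) - 10))*(-28) = (1/28 + sqrt(-19/4 - 10))*(-28) = (1/28 + sqrt(-59/4))*(-28) = (1/28 + I*sqrt(59)/2)*(-28) = -1 - 14*I*sqrt(59)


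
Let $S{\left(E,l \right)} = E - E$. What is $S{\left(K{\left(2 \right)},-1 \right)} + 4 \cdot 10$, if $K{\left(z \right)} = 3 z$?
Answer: $40$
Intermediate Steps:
$S{\left(E,l \right)} = 0$
$S{\left(K{\left(2 \right)},-1 \right)} + 4 \cdot 10 = 0 + 4 \cdot 10 = 0 + 40 = 40$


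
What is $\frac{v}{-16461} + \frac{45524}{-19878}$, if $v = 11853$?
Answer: $- \frac{54721361}{18178431} \approx -3.0102$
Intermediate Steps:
$\frac{v}{-16461} + \frac{45524}{-19878} = \frac{11853}{-16461} + \frac{45524}{-19878} = 11853 \left(- \frac{1}{16461}\right) + 45524 \left(- \frac{1}{19878}\right) = - \frac{1317}{1829} - \frac{22762}{9939} = - \frac{54721361}{18178431}$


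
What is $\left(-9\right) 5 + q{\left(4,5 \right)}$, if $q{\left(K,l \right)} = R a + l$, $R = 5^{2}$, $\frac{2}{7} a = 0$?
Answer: $-40$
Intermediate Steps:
$a = 0$ ($a = \frac{7}{2} \cdot 0 = 0$)
$R = 25$
$q{\left(K,l \right)} = l$ ($q{\left(K,l \right)} = 25 \cdot 0 + l = 0 + l = l$)
$\left(-9\right) 5 + q{\left(4,5 \right)} = \left(-9\right) 5 + 5 = -45 + 5 = -40$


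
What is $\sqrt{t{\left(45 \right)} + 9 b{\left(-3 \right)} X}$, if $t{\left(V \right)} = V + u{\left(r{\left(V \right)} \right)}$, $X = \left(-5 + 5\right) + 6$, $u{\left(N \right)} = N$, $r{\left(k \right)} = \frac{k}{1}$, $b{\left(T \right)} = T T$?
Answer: $24$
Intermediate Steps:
$b{\left(T \right)} = T^{2}$
$r{\left(k \right)} = k$ ($r{\left(k \right)} = k 1 = k$)
$X = 6$ ($X = 0 + 6 = 6$)
$t{\left(V \right)} = 2 V$ ($t{\left(V \right)} = V + V = 2 V$)
$\sqrt{t{\left(45 \right)} + 9 b{\left(-3 \right)} X} = \sqrt{2 \cdot 45 + 9 \left(-3\right)^{2} \cdot 6} = \sqrt{90 + 9 \cdot 9 \cdot 6} = \sqrt{90 + 81 \cdot 6} = \sqrt{90 + 486} = \sqrt{576} = 24$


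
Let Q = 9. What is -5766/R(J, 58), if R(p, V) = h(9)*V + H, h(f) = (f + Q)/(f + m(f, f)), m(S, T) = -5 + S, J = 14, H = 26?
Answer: -37479/691 ≈ -54.239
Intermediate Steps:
h(f) = (9 + f)/(-5 + 2*f) (h(f) = (f + 9)/(f + (-5 + f)) = (9 + f)/(-5 + 2*f))
R(p, V) = 26 + 18*V/13 (R(p, V) = ((9 + 9)/(-5 + 2*9))*V + 26 = (18/(-5 + 18))*V + 26 = (18/13)*V + 26 = ((1/13)*18)*V + 26 = 18*V/13 + 26 = 26 + 18*V/13)
-5766/R(J, 58) = -5766/(26 + (18/13)*58) = -5766/(26 + 1044/13) = -5766/1382/13 = -5766*13/1382 = -37479/691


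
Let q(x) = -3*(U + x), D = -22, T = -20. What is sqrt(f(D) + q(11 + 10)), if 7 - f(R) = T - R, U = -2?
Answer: 2*I*sqrt(13) ≈ 7.2111*I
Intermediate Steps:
f(R) = 27 + R (f(R) = 7 - (-20 - R) = 7 + (20 + R) = 27 + R)
q(x) = 6 - 3*x (q(x) = -3*(-2 + x) = 6 - 3*x)
sqrt(f(D) + q(11 + 10)) = sqrt((27 - 22) + (6 - 3*(11 + 10))) = sqrt(5 + (6 - 3*21)) = sqrt(5 + (6 - 63)) = sqrt(5 - 57) = sqrt(-52) = 2*I*sqrt(13)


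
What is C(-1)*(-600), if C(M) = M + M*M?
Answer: 0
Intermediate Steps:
C(M) = M + M²
C(-1)*(-600) = -(1 - 1)*(-600) = -1*0*(-600) = 0*(-600) = 0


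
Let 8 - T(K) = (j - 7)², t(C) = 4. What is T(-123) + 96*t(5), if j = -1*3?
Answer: 292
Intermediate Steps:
j = -3
T(K) = -92 (T(K) = 8 - (-3 - 7)² = 8 - 1*(-10)² = 8 - 1*100 = 8 - 100 = -92)
T(-123) + 96*t(5) = -92 + 96*4 = -92 + 384 = 292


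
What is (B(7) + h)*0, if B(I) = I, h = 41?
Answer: 0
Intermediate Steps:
(B(7) + h)*0 = (7 + 41)*0 = 48*0 = 0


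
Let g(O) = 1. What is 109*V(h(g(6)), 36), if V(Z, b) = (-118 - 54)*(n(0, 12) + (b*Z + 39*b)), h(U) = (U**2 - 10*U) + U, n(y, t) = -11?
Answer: -20716540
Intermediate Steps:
h(U) = U**2 - 9*U
V(Z, b) = 1892 - 6708*b - 172*Z*b (V(Z, b) = (-118 - 54)*(-11 + (b*Z + 39*b)) = -172*(-11 + (Z*b + 39*b)) = -172*(-11 + (39*b + Z*b)) = -172*(-11 + 39*b + Z*b) = 1892 - 6708*b - 172*Z*b)
109*V(h(g(6)), 36) = 109*(1892 - 6708*36 - 172*1*(-9 + 1)*36) = 109*(1892 - 241488 - 172*1*(-8)*36) = 109*(1892 - 241488 - 172*(-8)*36) = 109*(1892 - 241488 + 49536) = 109*(-190060) = -20716540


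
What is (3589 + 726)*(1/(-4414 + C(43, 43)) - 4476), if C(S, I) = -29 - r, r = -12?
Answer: -85580072455/4431 ≈ -1.9314e+7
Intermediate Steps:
C(S, I) = -17 (C(S, I) = -29 - 1*(-12) = -29 + 12 = -17)
(3589 + 726)*(1/(-4414 + C(43, 43)) - 4476) = (3589 + 726)*(1/(-4414 - 17) - 4476) = 4315*(1/(-4431) - 4476) = 4315*(-1/4431 - 4476) = 4315*(-19833157/4431) = -85580072455/4431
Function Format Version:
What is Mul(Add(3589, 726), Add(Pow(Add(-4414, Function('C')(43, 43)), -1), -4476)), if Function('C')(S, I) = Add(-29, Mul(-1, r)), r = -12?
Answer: Rational(-85580072455, 4431) ≈ -1.9314e+7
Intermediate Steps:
Function('C')(S, I) = -17 (Function('C')(S, I) = Add(-29, Mul(-1, -12)) = Add(-29, 12) = -17)
Mul(Add(3589, 726), Add(Pow(Add(-4414, Function('C')(43, 43)), -1), -4476)) = Mul(Add(3589, 726), Add(Pow(Add(-4414, -17), -1), -4476)) = Mul(4315, Add(Pow(-4431, -1), -4476)) = Mul(4315, Add(Rational(-1, 4431), -4476)) = Mul(4315, Rational(-19833157, 4431)) = Rational(-85580072455, 4431)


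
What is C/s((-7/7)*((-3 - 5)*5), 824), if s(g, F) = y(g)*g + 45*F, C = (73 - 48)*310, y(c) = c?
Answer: 775/3868 ≈ 0.20036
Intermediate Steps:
C = 7750 (C = 25*310 = 7750)
s(g, F) = g² + 45*F (s(g, F) = g*g + 45*F = g² + 45*F)
C/s((-7/7)*((-3 - 5)*5), 824) = 7750/(((-7/7)*((-3 - 5)*5))² + 45*824) = 7750/(((-7*⅐)*(-8*5))² + 37080) = 7750/((-1*(-40))² + 37080) = 7750/(40² + 37080) = 7750/(1600 + 37080) = 7750/38680 = 7750*(1/38680) = 775/3868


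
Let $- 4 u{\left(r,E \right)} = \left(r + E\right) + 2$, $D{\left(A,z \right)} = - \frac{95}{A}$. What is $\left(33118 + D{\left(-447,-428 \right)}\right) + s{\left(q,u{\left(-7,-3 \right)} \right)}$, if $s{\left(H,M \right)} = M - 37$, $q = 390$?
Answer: $\frac{14788196}{447} \approx 33083.0$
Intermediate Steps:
$u{\left(r,E \right)} = - \frac{1}{2} - \frac{E}{4} - \frac{r}{4}$ ($u{\left(r,E \right)} = - \frac{\left(r + E\right) + 2}{4} = - \frac{\left(E + r\right) + 2}{4} = - \frac{2 + E + r}{4} = - \frac{1}{2} - \frac{E}{4} - \frac{r}{4}$)
$s{\left(H,M \right)} = -37 + M$ ($s{\left(H,M \right)} = M - 37 = -37 + M$)
$\left(33118 + D{\left(-447,-428 \right)}\right) + s{\left(q,u{\left(-7,-3 \right)} \right)} = \left(33118 - \frac{95}{-447}\right) - 35 = \left(33118 - - \frac{95}{447}\right) + \left(-37 + \left(- \frac{1}{2} + \frac{3}{4} + \frac{7}{4}\right)\right) = \left(33118 + \frac{95}{447}\right) + \left(-37 + 2\right) = \frac{14803841}{447} - 35 = \frac{14788196}{447}$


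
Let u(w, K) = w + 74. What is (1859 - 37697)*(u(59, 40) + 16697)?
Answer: -603153540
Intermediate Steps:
u(w, K) = 74 + w
(1859 - 37697)*(u(59, 40) + 16697) = (1859 - 37697)*((74 + 59) + 16697) = -35838*(133 + 16697) = -35838*16830 = -603153540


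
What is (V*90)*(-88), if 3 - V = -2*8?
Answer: -150480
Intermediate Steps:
V = 19 (V = 3 - (-2)*8 = 3 - 1*(-16) = 3 + 16 = 19)
(V*90)*(-88) = (19*90)*(-88) = 1710*(-88) = -150480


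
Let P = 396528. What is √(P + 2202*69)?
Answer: √548466 ≈ 740.58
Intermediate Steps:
√(P + 2202*69) = √(396528 + 2202*69) = √(396528 + 151938) = √548466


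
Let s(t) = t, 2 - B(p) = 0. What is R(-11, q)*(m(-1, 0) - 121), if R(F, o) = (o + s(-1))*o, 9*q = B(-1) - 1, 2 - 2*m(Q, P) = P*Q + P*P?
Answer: 320/27 ≈ 11.852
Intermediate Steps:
B(p) = 2 (B(p) = 2 - 1*0 = 2 + 0 = 2)
m(Q, P) = 1 - P²/2 - P*Q/2 (m(Q, P) = 1 - (P*Q + P*P)/2 = 1 - (P*Q + P²)/2 = 1 - (P² + P*Q)/2 = 1 + (-P²/2 - P*Q/2) = 1 - P²/2 - P*Q/2)
q = ⅑ (q = (2 - 1)/9 = (⅑)*1 = ⅑ ≈ 0.11111)
R(F, o) = o*(-1 + o) (R(F, o) = (o - 1)*o = (-1 + o)*o = o*(-1 + o))
R(-11, q)*(m(-1, 0) - 121) = ((-1 + ⅑)/9)*((1 - ½*0² - ½*0*(-1)) - 121) = ((⅑)*(-8/9))*((1 - ½*0 + 0) - 121) = -8*((1 + 0 + 0) - 121)/81 = -8*(1 - 121)/81 = -8/81*(-120) = 320/27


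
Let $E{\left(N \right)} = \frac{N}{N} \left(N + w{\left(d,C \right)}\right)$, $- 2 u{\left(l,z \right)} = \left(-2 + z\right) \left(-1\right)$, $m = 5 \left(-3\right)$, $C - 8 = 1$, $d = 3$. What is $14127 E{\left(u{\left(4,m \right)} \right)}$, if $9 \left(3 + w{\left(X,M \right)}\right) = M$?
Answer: $- \frac{296667}{2} \approx -1.4833 \cdot 10^{5}$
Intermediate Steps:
$C = 9$ ($C = 8 + 1 = 9$)
$w{\left(X,M \right)} = -3 + \frac{M}{9}$
$m = -15$
$u{\left(l,z \right)} = -1 + \frac{z}{2}$ ($u{\left(l,z \right)} = - \frac{\left(-2 + z\right) \left(-1\right)}{2} = - \frac{2 - z}{2} = -1 + \frac{z}{2}$)
$E{\left(N \right)} = -2 + N$ ($E{\left(N \right)} = \frac{N}{N} \left(N + \left(-3 + \frac{1}{9} \cdot 9\right)\right) = 1 \left(N + \left(-3 + 1\right)\right) = 1 \left(N - 2\right) = 1 \left(-2 + N\right) = -2 + N$)
$14127 E{\left(u{\left(4,m \right)} \right)} = 14127 \left(-2 + \left(-1 + \frac{1}{2} \left(-15\right)\right)\right) = 14127 \left(-2 - \frac{17}{2}\right) = 14127 \left(- \frac{21}{2}\right) = - \frac{296667}{2}$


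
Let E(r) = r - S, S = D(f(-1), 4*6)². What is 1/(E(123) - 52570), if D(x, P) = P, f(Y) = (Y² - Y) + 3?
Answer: -1/53023 ≈ -1.8860e-5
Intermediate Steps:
f(Y) = 3 + Y² - Y
S = 576 (S = (4*6)² = 24² = 576)
E(r) = -576 + r (E(r) = r - 1*576 = r - 576 = -576 + r)
1/(E(123) - 52570) = 1/((-576 + 123) - 52570) = 1/(-453 - 52570) = 1/(-53023) = -1/53023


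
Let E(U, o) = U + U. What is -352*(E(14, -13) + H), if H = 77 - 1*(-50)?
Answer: -54560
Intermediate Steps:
H = 127 (H = 77 + 50 = 127)
E(U, o) = 2*U
-352*(E(14, -13) + H) = -352*(2*14 + 127) = -352*(28 + 127) = -352*155 = -54560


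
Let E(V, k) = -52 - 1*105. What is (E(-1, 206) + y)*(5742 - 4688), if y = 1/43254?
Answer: -3578792179/21627 ≈ -1.6548e+5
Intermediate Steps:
y = 1/43254 ≈ 2.3119e-5
E(V, k) = -157 (E(V, k) = -52 - 105 = -157)
(E(-1, 206) + y)*(5742 - 4688) = (-157 + 1/43254)*(5742 - 4688) = -6790877/43254*1054 = -3578792179/21627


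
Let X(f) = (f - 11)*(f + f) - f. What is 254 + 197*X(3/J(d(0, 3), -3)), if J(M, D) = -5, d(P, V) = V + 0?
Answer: 77861/25 ≈ 3114.4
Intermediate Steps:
d(P, V) = V
X(f) = -f + 2*f*(-11 + f) (X(f) = (-11 + f)*(2*f) - f = 2*f*(-11 + f) - f = -f + 2*f*(-11 + f))
254 + 197*X(3/J(d(0, 3), -3)) = 254 + 197*((3/(-5))*(-23 + 2*(3/(-5)))) = 254 + 197*((3*(-1/5))*(-23 + 2*(3*(-1/5)))) = 254 + 197*(-3*(-23 + 2*(-3/5))/5) = 254 + 197*(-3*(-23 - 6/5)/5) = 254 + 197*(-3/5*(-121/5)) = 254 + 197*(363/25) = 254 + 71511/25 = 77861/25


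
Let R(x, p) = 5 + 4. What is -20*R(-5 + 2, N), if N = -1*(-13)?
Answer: -180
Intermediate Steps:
N = 13
R(x, p) = 9
-20*R(-5 + 2, N) = -20*9 = -180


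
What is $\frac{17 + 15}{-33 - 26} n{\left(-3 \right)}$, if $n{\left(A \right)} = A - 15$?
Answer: $\frac{576}{59} \approx 9.7627$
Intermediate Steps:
$n{\left(A \right)} = -15 + A$ ($n{\left(A \right)} = A - 15 = -15 + A$)
$\frac{17 + 15}{-33 - 26} n{\left(-3 \right)} = \frac{17 + 15}{-33 - 26} \left(-15 - 3\right) = \frac{32}{-59} \left(-18\right) = 32 \left(- \frac{1}{59}\right) \left(-18\right) = \left(- \frac{32}{59}\right) \left(-18\right) = \frac{576}{59}$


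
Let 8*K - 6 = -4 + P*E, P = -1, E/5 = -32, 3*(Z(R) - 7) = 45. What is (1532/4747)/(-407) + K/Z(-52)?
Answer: 14214503/15456232 ≈ 0.91966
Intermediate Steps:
Z(R) = 22 (Z(R) = 7 + (1/3)*45 = 7 + 15 = 22)
E = -160 (E = 5*(-32) = -160)
K = 81/4 (K = 3/4 + (-4 - 1*(-160))/8 = 3/4 + (-4 + 160)/8 = 3/4 + (1/8)*156 = 3/4 + 39/2 = 81/4 ≈ 20.250)
(1532/4747)/(-407) + K/Z(-52) = (1532/4747)/(-407) + (81/4)/22 = (1532*(1/4747))*(-1/407) + (81/4)*(1/22) = (1532/4747)*(-1/407) + 81/88 = -1532/1932029 + 81/88 = 14214503/15456232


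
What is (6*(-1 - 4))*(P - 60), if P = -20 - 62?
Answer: 4260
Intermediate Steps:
P = -82
(6*(-1 - 4))*(P - 60) = (6*(-1 - 4))*(-82 - 60) = (6*(-5))*(-142) = -30*(-142) = 4260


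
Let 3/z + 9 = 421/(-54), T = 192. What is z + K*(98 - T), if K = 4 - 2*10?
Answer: 1363966/907 ≈ 1503.8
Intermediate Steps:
z = -162/907 (z = 3/(-9 + 421/(-54)) = 3/(-9 + 421*(-1/54)) = 3/(-9 - 421/54) = 3/(-907/54) = 3*(-54/907) = -162/907 ≈ -0.17861)
K = -16 (K = 4 - 20 = -16)
z + K*(98 - T) = -162/907 - 16*(98 - 1*192) = -162/907 - 16*(98 - 192) = -162/907 - 16*(-94) = -162/907 + 1504 = 1363966/907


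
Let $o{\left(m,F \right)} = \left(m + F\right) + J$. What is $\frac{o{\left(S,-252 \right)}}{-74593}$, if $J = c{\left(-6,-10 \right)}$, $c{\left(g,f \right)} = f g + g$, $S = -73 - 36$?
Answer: $\frac{307}{74593} \approx 0.0041157$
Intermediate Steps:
$S = -109$ ($S = -73 - 36 = -109$)
$c{\left(g,f \right)} = g + f g$
$J = 54$ ($J = - 6 \left(1 - 10\right) = \left(-6\right) \left(-9\right) = 54$)
$o{\left(m,F \right)} = 54 + F + m$ ($o{\left(m,F \right)} = \left(m + F\right) + 54 = \left(F + m\right) + 54 = 54 + F + m$)
$\frac{o{\left(S,-252 \right)}}{-74593} = \frac{54 - 252 - 109}{-74593} = \left(-307\right) \left(- \frac{1}{74593}\right) = \frac{307}{74593}$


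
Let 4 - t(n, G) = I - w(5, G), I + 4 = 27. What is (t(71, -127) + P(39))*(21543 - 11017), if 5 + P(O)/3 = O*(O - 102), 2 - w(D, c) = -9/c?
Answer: -9896439940/127 ≈ -7.7925e+7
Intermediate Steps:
I = 23 (I = -4 + 27 = 23)
w(D, c) = 2 + 9/c (w(D, c) = 2 - (-9)/c = 2 + 9/c)
P(O) = -15 + 3*O*(-102 + O) (P(O) = -15 + 3*(O*(O - 102)) = -15 + 3*(O*(-102 + O)) = -15 + 3*O*(-102 + O))
t(n, G) = -17 + 9/G (t(n, G) = 4 - (23 - (2 + 9/G)) = 4 - (23 + (-2 - 9/G)) = 4 - (21 - 9/G) = 4 + (-21 + 9/G) = -17 + 9/G)
(t(71, -127) + P(39))*(21543 - 11017) = ((-17 + 9/(-127)) + (-15 - 306*39 + 3*39²))*(21543 - 11017) = ((-17 + 9*(-1/127)) + (-15 - 11934 + 3*1521))*10526 = ((-17 - 9/127) + (-15 - 11934 + 4563))*10526 = (-2168/127 - 7386)*10526 = -940190/127*10526 = -9896439940/127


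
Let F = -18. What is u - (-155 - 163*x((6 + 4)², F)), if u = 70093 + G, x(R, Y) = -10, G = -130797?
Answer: -62179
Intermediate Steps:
u = -60704 (u = 70093 - 130797 = -60704)
u - (-155 - 163*x((6 + 4)², F)) = -60704 - (-155 - 163*(-10)) = -60704 - (-155 + 1630) = -60704 - 1*1475 = -60704 - 1475 = -62179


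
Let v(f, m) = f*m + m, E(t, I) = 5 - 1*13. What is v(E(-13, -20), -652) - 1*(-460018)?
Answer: 464582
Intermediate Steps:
E(t, I) = -8 (E(t, I) = 5 - 13 = -8)
v(f, m) = m + f*m
v(E(-13, -20), -652) - 1*(-460018) = -652*(1 - 8) - 1*(-460018) = -652*(-7) + 460018 = 4564 + 460018 = 464582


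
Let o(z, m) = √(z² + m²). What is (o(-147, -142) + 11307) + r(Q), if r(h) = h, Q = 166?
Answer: 11473 + √41773 ≈ 11677.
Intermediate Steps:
o(z, m) = √(m² + z²)
(o(-147, -142) + 11307) + r(Q) = (√((-142)² + (-147)²) + 11307) + 166 = (√(20164 + 21609) + 11307) + 166 = (√41773 + 11307) + 166 = (11307 + √41773) + 166 = 11473 + √41773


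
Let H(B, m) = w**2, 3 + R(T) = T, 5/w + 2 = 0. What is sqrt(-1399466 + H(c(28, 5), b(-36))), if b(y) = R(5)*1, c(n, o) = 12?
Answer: I*sqrt(5597839)/2 ≈ 1183.0*I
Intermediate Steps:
w = -5/2 (w = 5/(-2 + 0) = 5/(-2) = 5*(-1/2) = -5/2 ≈ -2.5000)
R(T) = -3 + T
b(y) = 2 (b(y) = (-3 + 5)*1 = 2*1 = 2)
H(B, m) = 25/4 (H(B, m) = (-5/2)**2 = 25/4)
sqrt(-1399466 + H(c(28, 5), b(-36))) = sqrt(-1399466 + 25/4) = sqrt(-5597839/4) = I*sqrt(5597839)/2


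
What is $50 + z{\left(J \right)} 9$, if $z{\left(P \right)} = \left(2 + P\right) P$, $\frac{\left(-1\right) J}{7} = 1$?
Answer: $365$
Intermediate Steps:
$J = -7$ ($J = \left(-7\right) 1 = -7$)
$z{\left(P \right)} = P \left(2 + P\right)$
$50 + z{\left(J \right)} 9 = 50 + - 7 \left(2 - 7\right) 9 = 50 + \left(-7\right) \left(-5\right) 9 = 50 + 35 \cdot 9 = 50 + 315 = 365$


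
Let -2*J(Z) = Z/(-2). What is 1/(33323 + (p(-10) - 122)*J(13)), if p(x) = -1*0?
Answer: 2/65853 ≈ 3.0371e-5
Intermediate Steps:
J(Z) = Z/4 (J(Z) = -Z/(2*(-2)) = -Z*(-1)/(2*2) = -(-1)*Z/4 = Z/4)
p(x) = 0
1/(33323 + (p(-10) - 122)*J(13)) = 1/(33323 + (0 - 122)*((1/4)*13)) = 1/(33323 - 122*13/4) = 1/(33323 - 793/2) = 1/(65853/2) = 2/65853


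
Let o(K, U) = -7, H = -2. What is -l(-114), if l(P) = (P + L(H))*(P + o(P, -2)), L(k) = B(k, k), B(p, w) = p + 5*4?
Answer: -11616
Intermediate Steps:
B(p, w) = 20 + p (B(p, w) = p + 20 = 20 + p)
L(k) = 20 + k
l(P) = (-7 + P)*(18 + P) (l(P) = (P + (20 - 2))*(P - 7) = (P + 18)*(-7 + P) = (18 + P)*(-7 + P) = (-7 + P)*(18 + P))
-l(-114) = -(-126 + (-114)² + 11*(-114)) = -(-126 + 12996 - 1254) = -1*11616 = -11616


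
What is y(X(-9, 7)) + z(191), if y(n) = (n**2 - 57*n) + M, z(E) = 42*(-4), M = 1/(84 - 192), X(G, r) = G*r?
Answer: 798335/108 ≈ 7392.0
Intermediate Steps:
M = -1/108 (M = 1/(-108) = -1/108 ≈ -0.0092593)
z(E) = -168
y(n) = -1/108 + n**2 - 57*n (y(n) = (n**2 - 57*n) - 1/108 = -1/108 + n**2 - 57*n)
y(X(-9, 7)) + z(191) = (-1/108 + (-9*7)**2 - (-513)*7) - 168 = (-1/108 + (-63)**2 - 57*(-63)) - 168 = (-1/108 + 3969 + 3591) - 168 = 816479/108 - 168 = 798335/108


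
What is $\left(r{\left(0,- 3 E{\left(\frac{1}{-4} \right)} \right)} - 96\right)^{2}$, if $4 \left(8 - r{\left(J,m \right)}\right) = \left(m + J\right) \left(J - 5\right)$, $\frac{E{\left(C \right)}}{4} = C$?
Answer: $\frac{113569}{16} \approx 7098.1$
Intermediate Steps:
$E{\left(C \right)} = 4 C$
$r{\left(J,m \right)} = 8 - \frac{\left(-5 + J\right) \left(J + m\right)}{4}$ ($r{\left(J,m \right)} = 8 - \frac{\left(m + J\right) \left(J - 5\right)}{4} = 8 - \frac{\left(J + m\right) \left(-5 + J\right)}{4} = 8 - \frac{\left(-5 + J\right) \left(J + m\right)}{4}$)
$\left(r{\left(0,- 3 E{\left(\frac{1}{-4} \right)} \right)} - 96\right)^{2} = \left(\left(8 - \frac{0^{2}}{4} + \frac{5}{4} \cdot 0 + \frac{5 \left(- 3 \frac{4}{-4}\right)}{4} - 0 \left(- 3 \frac{4}{-4}\right)\right) - 96\right)^{2} = \left(\left(8 - 0 + 0 + \frac{5 \left(- 3 \cdot 4 \left(- \frac{1}{4}\right)\right)}{4} - 0 \left(- 3 \cdot 4 \left(- \frac{1}{4}\right)\right)\right) - 96\right)^{2} = \left(\left(8 + 0 + 0 + \frac{5 \left(\left(-3\right) \left(-1\right)\right)}{4} - 0 \left(\left(-3\right) \left(-1\right)\right)\right) - 96\right)^{2} = \left(\left(8 + 0 + 0 + \frac{5}{4} \cdot 3 - 0 \cdot 3\right) - 96\right)^{2} = \left(\left(8 + 0 + 0 + \frac{15}{4} + 0\right) - 96\right)^{2} = \left(\frac{47}{4} - 96\right)^{2} = \left(- \frac{337}{4}\right)^{2} = \frac{113569}{16}$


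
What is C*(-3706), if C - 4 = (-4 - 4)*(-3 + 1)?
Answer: -74120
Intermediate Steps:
C = 20 (C = 4 + (-4 - 4)*(-3 + 1) = 4 - 8*(-2) = 4 + 16 = 20)
C*(-3706) = 20*(-3706) = -74120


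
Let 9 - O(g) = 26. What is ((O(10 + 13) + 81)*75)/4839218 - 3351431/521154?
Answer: -8107901840879/1260988908786 ≈ -6.4298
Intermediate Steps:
O(g) = -17 (O(g) = 9 - 1*26 = 9 - 26 = -17)
((O(10 + 13) + 81)*75)/4839218 - 3351431/521154 = ((-17 + 81)*75)/4839218 - 3351431/521154 = (64*75)*(1/4839218) - 3351431*1/521154 = 4800*(1/4839218) - 3351431/521154 = 2400/2419609 - 3351431/521154 = -8107901840879/1260988908786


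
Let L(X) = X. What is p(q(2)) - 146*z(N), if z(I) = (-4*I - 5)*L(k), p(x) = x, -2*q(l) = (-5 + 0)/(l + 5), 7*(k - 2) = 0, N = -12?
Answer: -175779/14 ≈ -12556.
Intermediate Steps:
k = 2 (k = 2 + (⅐)*0 = 2 + 0 = 2)
q(l) = 5/(2*(5 + l)) (q(l) = -(-5 + 0)/(2*(l + 5)) = -(-5)/(2*(5 + l)) = 5/(2*(5 + l)))
z(I) = -10 - 8*I (z(I) = (-4*I - 5)*2 = (-5 - 4*I)*2 = -10 - 8*I)
p(q(2)) - 146*z(N) = 5/(2*(5 + 2)) - 146*(-10 - 8*(-12)) = (5/2)/7 - 146*(-10 + 96) = (5/2)*(⅐) - 146*86 = 5/14 - 12556 = -175779/14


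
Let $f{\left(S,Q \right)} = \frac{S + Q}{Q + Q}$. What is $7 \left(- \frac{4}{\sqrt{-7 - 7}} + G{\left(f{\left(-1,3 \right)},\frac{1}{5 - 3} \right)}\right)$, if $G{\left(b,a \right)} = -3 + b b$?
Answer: $- \frac{182}{9} + 2 i \sqrt{14} \approx -20.222 + 7.4833 i$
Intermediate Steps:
$f{\left(S,Q \right)} = \frac{Q + S}{2 Q}$
$G{\left(b,a \right)} = -3 + b^{2}$
$7 \left(- \frac{4}{\sqrt{-7 - 7}} + G{\left(f{\left(-1,3 \right)},\frac{1}{5 - 3} \right)}\right) = 7 \left(- \frac{4}{\sqrt{-7 - 7}} - \left(3 - \left(\frac{3 - 1}{2 \cdot 3}\right)^{2}\right)\right) = 7 \left(- \frac{4}{\sqrt{-14}} - \left(3 - \left(\frac{1}{2} \cdot \frac{1}{3} \cdot 2\right)^{2}\right)\right) = 7 \left(- \frac{4}{i \sqrt{14}} - \left(3 - \left(\frac{1}{3}\right)^{2}\right)\right) = 7 \left(- 4 \left(- \frac{i \sqrt{14}}{14}\right) + \left(-3 + \frac{1}{9}\right)\right) = 7 \left(\frac{2 i \sqrt{14}}{7} - \frac{26}{9}\right) = 7 \left(- \frac{26}{9} + \frac{2 i \sqrt{14}}{7}\right) = - \frac{182}{9} + 2 i \sqrt{14}$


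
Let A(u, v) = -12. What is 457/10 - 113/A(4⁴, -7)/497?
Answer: 1363339/29820 ≈ 45.719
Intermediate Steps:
457/10 - 113/A(4⁴, -7)/497 = 457/10 - 113/(-12)/497 = 457*(⅒) - 113*(-1/12)*(1/497) = 457/10 + (113/12)*(1/497) = 457/10 + 113/5964 = 1363339/29820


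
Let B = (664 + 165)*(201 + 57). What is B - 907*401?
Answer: -149825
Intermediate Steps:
B = 213882 (B = 829*258 = 213882)
B - 907*401 = 213882 - 907*401 = 213882 - 363707 = -149825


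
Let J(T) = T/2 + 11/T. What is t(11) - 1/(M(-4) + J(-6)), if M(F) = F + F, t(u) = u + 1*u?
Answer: 1700/77 ≈ 22.078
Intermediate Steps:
t(u) = 2*u (t(u) = u + u = 2*u)
J(T) = T/2 + 11/T (J(T) = T*(½) + 11/T = T/2 + 11/T)
M(F) = 2*F
t(11) - 1/(M(-4) + J(-6)) = 2*11 - 1/(2*(-4) + ((½)*(-6) + 11/(-6))) = 22 - 1/(-8 + (-3 + 11*(-⅙))) = 22 - 1/(-8 + (-3 - 11/6)) = 22 - 1/(-8 - 29/6) = 22 - 1/(-77/6) = 22 - 1*(-6/77) = 22 + 6/77 = 1700/77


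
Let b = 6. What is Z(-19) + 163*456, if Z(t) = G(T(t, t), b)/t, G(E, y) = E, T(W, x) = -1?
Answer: 1412233/19 ≈ 74328.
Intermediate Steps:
Z(t) = -1/t
Z(-19) + 163*456 = -1/(-19) + 163*456 = -1*(-1/19) + 74328 = 1/19 + 74328 = 1412233/19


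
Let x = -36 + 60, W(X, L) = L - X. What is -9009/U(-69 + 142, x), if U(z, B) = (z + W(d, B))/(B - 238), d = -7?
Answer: 74151/4 ≈ 18538.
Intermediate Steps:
x = 24
U(z, B) = (7 + B + z)/(-238 + B) (U(z, B) = (z + (B - 1*(-7)))/(B - 238) = (z + (B + 7))/(-238 + B) = (z + (7 + B))/(-238 + B) = (7 + B + z)/(-238 + B))
-9009/U(-69 + 142, x) = -9009*(-238 + 24)/(7 + 24 + (-69 + 142)) = -9009*(-214/(7 + 24 + 73)) = -9009/((-1/214*104)) = -9009/(-52/107) = -9009*(-107/52) = 74151/4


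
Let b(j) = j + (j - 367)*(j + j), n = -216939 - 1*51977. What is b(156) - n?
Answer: 203240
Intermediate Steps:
n = -268916 (n = -216939 - 51977 = -268916)
b(j) = j + 2*j*(-367 + j) (b(j) = j + (-367 + j)*(2*j) = j + 2*j*(-367 + j))
b(156) - n = 156*(-733 + 2*156) - 1*(-268916) = 156*(-733 + 312) + 268916 = 156*(-421) + 268916 = -65676 + 268916 = 203240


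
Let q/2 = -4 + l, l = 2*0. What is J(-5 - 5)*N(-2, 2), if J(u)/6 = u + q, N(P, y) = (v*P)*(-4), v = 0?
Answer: 0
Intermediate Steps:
l = 0
N(P, y) = 0 (N(P, y) = (0*P)*(-4) = 0*(-4) = 0)
q = -8 (q = 2*(-4 + 0) = 2*(-4) = -8)
J(u) = -48 + 6*u (J(u) = 6*(u - 8) = 6*(-8 + u) = -48 + 6*u)
J(-5 - 5)*N(-2, 2) = (-48 + 6*(-5 - 5))*0 = (-48 + 6*(-10))*0 = (-48 - 60)*0 = -108*0 = 0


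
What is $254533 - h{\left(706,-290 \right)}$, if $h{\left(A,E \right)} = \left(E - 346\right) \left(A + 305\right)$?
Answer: $897529$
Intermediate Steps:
$h{\left(A,E \right)} = \left(-346 + E\right) \left(305 + A\right)$
$254533 - h{\left(706,-290 \right)} = 254533 - \left(-105530 - 244276 + 305 \left(-290\right) + 706 \left(-290\right)\right) = 254533 - \left(-105530 - 244276 - 88450 - 204740\right) = 254533 - -642996 = 254533 + 642996 = 897529$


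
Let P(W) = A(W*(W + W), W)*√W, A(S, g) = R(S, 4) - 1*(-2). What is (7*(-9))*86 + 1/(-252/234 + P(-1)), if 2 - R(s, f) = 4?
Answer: -75865/14 ≈ -5418.9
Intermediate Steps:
R(s, f) = -2 (R(s, f) = 2 - 1*4 = 2 - 4 = -2)
A(S, g) = 0 (A(S, g) = -2 - 1*(-2) = -2 + 2 = 0)
P(W) = 0 (P(W) = 0*√W = 0)
(7*(-9))*86 + 1/(-252/234 + P(-1)) = (7*(-9))*86 + 1/(-252/234 + 0) = -63*86 + 1/(-252*1/234 + 0) = -5418 + 1/(-14/13 + 0) = -5418 + 1/(-14/13) = -5418 - 13/14 = -75865/14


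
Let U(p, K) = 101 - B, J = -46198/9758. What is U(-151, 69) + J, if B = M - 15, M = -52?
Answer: 796573/4879 ≈ 163.27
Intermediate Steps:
J = -23099/4879 (J = -46198*1/9758 = -23099/4879 ≈ -4.7344)
B = -67 (B = -52 - 15 = -67)
U(p, K) = 168 (U(p, K) = 101 - 1*(-67) = 101 + 67 = 168)
U(-151, 69) + J = 168 - 23099/4879 = 796573/4879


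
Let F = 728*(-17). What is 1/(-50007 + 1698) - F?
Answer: 597872183/48309 ≈ 12376.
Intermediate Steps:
F = -12376
1/(-50007 + 1698) - F = 1/(-50007 + 1698) - 1*(-12376) = 1/(-48309) + 12376 = -1/48309 + 12376 = 597872183/48309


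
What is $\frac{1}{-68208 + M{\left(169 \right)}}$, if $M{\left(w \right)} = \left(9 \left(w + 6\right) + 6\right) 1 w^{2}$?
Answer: $\frac{1}{45086733} \approx 2.2179 \cdot 10^{-8}$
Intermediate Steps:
$M{\left(w \right)} = w^{2} \left(60 + 9 w\right)$ ($M{\left(w \right)} = \left(9 \left(6 + w\right) + 6\right) w^{2} = \left(\left(54 + 9 w\right) + 6\right) w^{2} = \left(60 + 9 w\right) w^{2} = w^{2} \left(60 + 9 w\right)$)
$\frac{1}{-68208 + M{\left(169 \right)}} = \frac{1}{-68208 + 169^{2} \left(60 + 9 \cdot 169\right)} = \frac{1}{-68208 + 28561 \left(60 + 1521\right)} = \frac{1}{-68208 + 28561 \cdot 1581} = \frac{1}{-68208 + 45154941} = \frac{1}{45086733}$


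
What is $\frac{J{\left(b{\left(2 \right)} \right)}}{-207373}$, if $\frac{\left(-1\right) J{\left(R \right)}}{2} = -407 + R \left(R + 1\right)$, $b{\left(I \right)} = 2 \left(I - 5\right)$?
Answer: $- \frac{754}{207373} \approx -0.003636$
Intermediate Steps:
$b{\left(I \right)} = -10 + 2 I$ ($b{\left(I \right)} = 2 \left(-5 + I\right) = -10 + 2 I$)
$J{\left(R \right)} = 814 - 2 R \left(1 + R\right)$ ($J{\left(R \right)} = - 2 \left(-407 + R \left(R + 1\right)\right) = - 2 \left(-407 + R \left(1 + R\right)\right) = 814 - 2 R \left(1 + R\right)$)
$\frac{J{\left(b{\left(2 \right)} \right)}}{-207373} = \frac{814 - 2 \left(-10 + 2 \cdot 2\right) - 2 \left(-10 + 2 \cdot 2\right)^{2}}{-207373} = \left(814 - 2 \left(-10 + 4\right) - 2 \left(-10 + 4\right)^{2}\right) \left(- \frac{1}{207373}\right) = \left(814 - -12 - 2 \left(-6\right)^{2}\right) \left(- \frac{1}{207373}\right) = \left(814 + 12 - 72\right) \left(- \frac{1}{207373}\right) = 754 \left(- \frac{1}{207373}\right) = - \frac{754}{207373}$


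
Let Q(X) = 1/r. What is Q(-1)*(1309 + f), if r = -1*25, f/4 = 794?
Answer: -897/5 ≈ -179.40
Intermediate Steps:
f = 3176 (f = 4*794 = 3176)
r = -25
Q(X) = -1/25 (Q(X) = 1/(-25) = -1/25)
Q(-1)*(1309 + f) = -(1309 + 3176)/25 = -1/25*4485 = -897/5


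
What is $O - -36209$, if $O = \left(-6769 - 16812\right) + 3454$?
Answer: $16082$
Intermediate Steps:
$O = -20127$ ($O = -23581 + 3454 = -20127$)
$O - -36209 = -20127 - -36209 = -20127 + 36209 = 16082$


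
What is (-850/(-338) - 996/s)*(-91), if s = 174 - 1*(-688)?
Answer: -693091/5603 ≈ -123.70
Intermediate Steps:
s = 862 (s = 174 + 688 = 862)
(-850/(-338) - 996/s)*(-91) = (-850/(-338) - 996/862)*(-91) = (-850*(-1/338) - 996*1/862)*(-91) = (425/169 - 498/431)*(-91) = (99013/72839)*(-91) = -693091/5603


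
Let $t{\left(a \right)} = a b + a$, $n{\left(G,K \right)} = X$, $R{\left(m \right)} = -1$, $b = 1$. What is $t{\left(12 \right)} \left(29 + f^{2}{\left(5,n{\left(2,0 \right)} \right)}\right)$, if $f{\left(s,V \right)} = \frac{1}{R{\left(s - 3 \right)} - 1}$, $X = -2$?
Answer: $702$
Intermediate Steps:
$n{\left(G,K \right)} = -2$
$f{\left(s,V \right)} = - \frac{1}{2}$ ($f{\left(s,V \right)} = \frac{1}{-1 - 1} = \frac{1}{-2} = - \frac{1}{2}$)
$t{\left(a \right)} = 2 a$ ($t{\left(a \right)} = a 1 + a = a + a = 2 a$)
$t{\left(12 \right)} \left(29 + f^{2}{\left(5,n{\left(2,0 \right)} \right)}\right) = 2 \cdot 12 \left(29 + \left(- \frac{1}{2}\right)^{2}\right) = 24 \left(29 + \frac{1}{4}\right) = 24 \cdot \frac{117}{4} = 702$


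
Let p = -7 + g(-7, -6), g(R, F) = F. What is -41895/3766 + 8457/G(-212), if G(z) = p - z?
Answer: 3358851/107062 ≈ 31.373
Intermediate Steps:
p = -13 (p = -7 - 6 = -13)
G(z) = -13 - z
-41895/3766 + 8457/G(-212) = -41895/3766 + 8457/(-13 - 1*(-212)) = -41895*1/3766 + 8457/(-13 + 212) = -5985/538 + 8457/199 = 3358851/107062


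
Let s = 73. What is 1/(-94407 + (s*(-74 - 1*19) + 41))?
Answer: -1/101155 ≈ -9.8858e-6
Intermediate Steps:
1/(-94407 + (s*(-74 - 1*19) + 41)) = 1/(-94407 + (73*(-74 - 1*19) + 41)) = 1/(-94407 + (73*(-74 - 19) + 41)) = 1/(-94407 + (73*(-93) + 41)) = 1/(-94407 + (-6789 + 41)) = 1/(-94407 - 6748) = 1/(-101155) = -1/101155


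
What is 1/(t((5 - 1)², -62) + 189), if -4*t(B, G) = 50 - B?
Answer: 2/361 ≈ 0.0055402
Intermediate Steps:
t(B, G) = -25/2 + B/4 (t(B, G) = -(50 - B)/4 = -25/2 + B/4)
1/(t((5 - 1)², -62) + 189) = 1/((-25/2 + (5 - 1)²/4) + 189) = 1/((-25/2 + (¼)*4²) + 189) = 1/((-25/2 + (¼)*16) + 189) = 1/((-25/2 + 4) + 189) = 1/(-17/2 + 189) = 1/(361/2) = 2/361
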